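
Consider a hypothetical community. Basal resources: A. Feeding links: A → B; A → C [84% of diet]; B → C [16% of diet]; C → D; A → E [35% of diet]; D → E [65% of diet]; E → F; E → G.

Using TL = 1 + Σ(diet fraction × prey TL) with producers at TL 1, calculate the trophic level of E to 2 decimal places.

3.40

B: 1 + 1 = 2
C: 1 + (0.84×1 + 0.16×2) = 2.16
D: 1 + 2.16 = 3.16
E: 1 + (0.35×1 + 0.65×3.16) = 3.404
F: 1 + 3.404 = 4.404
G: 1 + 3.404 = 4.404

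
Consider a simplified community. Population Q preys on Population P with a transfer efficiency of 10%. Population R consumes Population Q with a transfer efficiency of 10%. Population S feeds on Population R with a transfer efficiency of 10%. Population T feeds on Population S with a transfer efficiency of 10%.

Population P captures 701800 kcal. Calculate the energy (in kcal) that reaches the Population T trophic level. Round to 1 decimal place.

Population Q: 701800 × 0.1 = 70180 kcal
Population R: 70180 × 0.1 = 7018 kcal
Population S: 7018 × 0.1 = 701.8 kcal
Population T: 701.8 × 0.1 = 70.18 kcal

70.2 kcal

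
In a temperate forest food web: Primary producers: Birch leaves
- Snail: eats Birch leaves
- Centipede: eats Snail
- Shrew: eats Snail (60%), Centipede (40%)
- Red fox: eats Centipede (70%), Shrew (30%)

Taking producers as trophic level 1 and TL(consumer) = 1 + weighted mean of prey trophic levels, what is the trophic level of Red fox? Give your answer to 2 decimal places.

4.12

Snail: 1 + 1 = 2
Centipede: 1 + 2 = 3
Shrew: 1 + (0.6×2 + 0.4×3) = 3.4
Red fox: 1 + (0.7×3 + 0.3×3.4) = 4.12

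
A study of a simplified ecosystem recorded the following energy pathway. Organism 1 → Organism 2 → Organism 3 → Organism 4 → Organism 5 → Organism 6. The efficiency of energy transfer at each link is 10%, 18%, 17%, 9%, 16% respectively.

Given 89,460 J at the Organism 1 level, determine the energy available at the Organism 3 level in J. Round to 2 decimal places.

Organism 2: 89460 × 0.1 = 8946 J
Organism 3: 8946 × 0.18 = 1610.28 J

1610.28 J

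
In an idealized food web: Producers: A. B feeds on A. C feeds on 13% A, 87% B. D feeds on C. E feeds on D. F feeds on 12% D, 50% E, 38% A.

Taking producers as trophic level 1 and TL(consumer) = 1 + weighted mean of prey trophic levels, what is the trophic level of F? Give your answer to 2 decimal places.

4.28

B: 1 + 1 = 2
C: 1 + (0.13×1 + 0.87×2) = 2.87
D: 1 + 2.87 = 3.87
E: 1 + 3.87 = 4.87
F: 1 + (0.12×3.87 + 0.5×4.87 + 0.38×1) = 4.2794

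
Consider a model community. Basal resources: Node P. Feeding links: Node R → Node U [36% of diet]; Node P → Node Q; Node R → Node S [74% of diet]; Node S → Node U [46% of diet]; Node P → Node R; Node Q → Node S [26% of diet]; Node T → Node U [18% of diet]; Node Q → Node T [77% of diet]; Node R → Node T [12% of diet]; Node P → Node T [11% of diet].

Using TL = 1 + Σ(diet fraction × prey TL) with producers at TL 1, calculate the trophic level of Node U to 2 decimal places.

Node Q: 1 + 1 = 2
Node R: 1 + 1 = 2
Node S: 1 + (0.74×2 + 0.26×2) = 3
Node T: 1 + (0.12×2 + 0.77×2 + 0.11×1) = 2.89
Node U: 1 + (0.36×2 + 0.46×3 + 0.18×2.89) = 3.6202

3.62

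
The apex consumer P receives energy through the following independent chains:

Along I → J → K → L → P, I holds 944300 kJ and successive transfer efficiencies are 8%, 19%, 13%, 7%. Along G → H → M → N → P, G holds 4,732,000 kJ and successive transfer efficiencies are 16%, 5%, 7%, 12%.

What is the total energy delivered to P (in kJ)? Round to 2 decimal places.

Via I: 944300 × 0.08 × 0.19 × 0.13 × 0.07 = 130.615576 kJ
Via G: 4732000 × 0.16 × 0.05 × 0.07 × 0.12 = 317.9904 kJ
Total at P: 130.615576 + 317.9904 = 448.605976 kJ

448.61 kJ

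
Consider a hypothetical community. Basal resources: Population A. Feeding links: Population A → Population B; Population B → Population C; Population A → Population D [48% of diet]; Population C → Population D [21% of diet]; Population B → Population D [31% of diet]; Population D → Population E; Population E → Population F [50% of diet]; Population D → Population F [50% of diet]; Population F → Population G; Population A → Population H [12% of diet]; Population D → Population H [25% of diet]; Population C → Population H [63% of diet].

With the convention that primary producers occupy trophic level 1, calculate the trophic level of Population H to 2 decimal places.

Population B: 1 + 1 = 2
Population C: 1 + 2 = 3
Population D: 1 + (0.48×1 + 0.21×3 + 0.31×2) = 2.73
Population E: 1 + 2.73 = 3.73
Population F: 1 + (0.5×3.73 + 0.5×2.73) = 4.23
Population G: 1 + 4.23 = 5.23
Population H: 1 + (0.12×1 + 0.25×2.73 + 0.63×3) = 3.6925

3.69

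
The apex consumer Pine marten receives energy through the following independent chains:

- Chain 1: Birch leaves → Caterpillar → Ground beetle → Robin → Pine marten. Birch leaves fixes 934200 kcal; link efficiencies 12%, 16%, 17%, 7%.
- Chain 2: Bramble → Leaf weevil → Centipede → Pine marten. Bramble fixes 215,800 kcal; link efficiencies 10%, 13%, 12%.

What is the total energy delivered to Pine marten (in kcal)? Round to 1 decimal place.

550.1 kcal

Chain 1: 934200 × 0.12 × 0.16 × 0.17 × 0.07 = 213.446016 kcal
Chain 2: 215800 × 0.1 × 0.13 × 0.12 = 336.648 kcal
Total at Pine marten: 213.446016 + 336.648 = 550.094016 kcal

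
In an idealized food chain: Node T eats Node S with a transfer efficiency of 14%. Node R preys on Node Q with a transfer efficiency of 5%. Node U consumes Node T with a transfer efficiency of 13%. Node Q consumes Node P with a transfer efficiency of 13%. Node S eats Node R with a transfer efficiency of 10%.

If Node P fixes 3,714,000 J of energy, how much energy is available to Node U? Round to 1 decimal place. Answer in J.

43.9 J

Node Q: 3714000 × 0.13 = 482820 J
Node R: 482820 × 0.05 = 24141 J
Node S: 24141 × 0.1 = 2414.1 J
Node T: 2414.1 × 0.14 = 337.974 J
Node U: 337.974 × 0.13 = 43.93662 J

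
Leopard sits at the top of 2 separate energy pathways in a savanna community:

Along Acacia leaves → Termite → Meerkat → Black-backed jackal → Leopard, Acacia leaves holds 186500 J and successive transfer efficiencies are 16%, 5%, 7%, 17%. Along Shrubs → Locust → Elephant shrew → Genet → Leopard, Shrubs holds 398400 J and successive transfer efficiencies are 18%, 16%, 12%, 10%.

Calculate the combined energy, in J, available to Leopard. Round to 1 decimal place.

155.4 J

Via Acacia leaves: 186500 × 0.16 × 0.05 × 0.07 × 0.17 = 17.7548 J
Via Shrubs: 398400 × 0.18 × 0.16 × 0.12 × 0.1 = 137.68704 J
Total at Leopard: 17.7548 + 137.68704 = 155.44184 J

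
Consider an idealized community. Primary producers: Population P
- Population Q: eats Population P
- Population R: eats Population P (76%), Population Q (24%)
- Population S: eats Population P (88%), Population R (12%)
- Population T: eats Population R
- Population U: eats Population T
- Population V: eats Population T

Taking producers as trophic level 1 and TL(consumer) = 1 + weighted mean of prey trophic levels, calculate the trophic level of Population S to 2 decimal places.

2.15

Population Q: 1 + 1 = 2
Population R: 1 + (0.76×1 + 0.24×2) = 2.24
Population S: 1 + (0.88×1 + 0.12×2.24) = 2.1488
Population T: 1 + 2.24 = 3.24
Population U: 1 + 3.24 = 4.24
Population V: 1 + 3.24 = 4.24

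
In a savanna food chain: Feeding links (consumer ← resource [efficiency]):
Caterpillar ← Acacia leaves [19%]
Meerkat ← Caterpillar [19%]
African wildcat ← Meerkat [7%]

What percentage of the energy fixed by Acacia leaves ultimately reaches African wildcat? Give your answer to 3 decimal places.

0.253%

Product of link efficiencies: 0.19 × 0.19 × 0.07 = 0.002527
As a percentage: 0.002527 × 100 = 0.253%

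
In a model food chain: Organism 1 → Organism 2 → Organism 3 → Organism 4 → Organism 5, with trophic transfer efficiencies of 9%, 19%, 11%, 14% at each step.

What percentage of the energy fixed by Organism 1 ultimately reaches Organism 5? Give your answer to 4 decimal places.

Product of link efficiencies: 0.09 × 0.19 × 0.11 × 0.14 = 0.00026334
As a percentage: 0.00026334 × 100 = 0.0263%

0.0263%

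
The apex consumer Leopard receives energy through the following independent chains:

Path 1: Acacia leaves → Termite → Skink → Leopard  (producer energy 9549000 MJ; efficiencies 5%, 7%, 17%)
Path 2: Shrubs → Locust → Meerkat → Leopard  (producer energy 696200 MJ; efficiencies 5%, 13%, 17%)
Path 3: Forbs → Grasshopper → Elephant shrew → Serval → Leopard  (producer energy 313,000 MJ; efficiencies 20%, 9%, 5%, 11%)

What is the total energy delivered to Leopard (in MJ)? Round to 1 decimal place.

6481.9 MJ

Path 1: 9549000 × 0.05 × 0.07 × 0.17 = 5681.655 MJ
Path 2: 696200 × 0.05 × 0.13 × 0.17 = 769.301 MJ
Path 3: 313000 × 0.2 × 0.09 × 0.05 × 0.11 = 30.987 MJ
Total at Leopard: 5681.655 + 769.301 + 30.987 = 6481.943 MJ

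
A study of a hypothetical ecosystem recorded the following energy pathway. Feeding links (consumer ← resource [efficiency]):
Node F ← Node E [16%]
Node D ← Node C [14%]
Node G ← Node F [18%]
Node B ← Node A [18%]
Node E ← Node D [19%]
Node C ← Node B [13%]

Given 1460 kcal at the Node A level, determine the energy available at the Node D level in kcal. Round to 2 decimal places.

Node B: 1460 × 0.18 = 262.8 kcal
Node C: 262.8 × 0.13 = 34.164 kcal
Node D: 34.164 × 0.14 = 4.78296 kcal

4.78 kcal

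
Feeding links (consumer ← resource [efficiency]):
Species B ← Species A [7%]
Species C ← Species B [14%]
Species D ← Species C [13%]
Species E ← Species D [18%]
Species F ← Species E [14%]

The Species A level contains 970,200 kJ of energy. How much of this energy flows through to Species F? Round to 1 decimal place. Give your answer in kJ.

Species B: 970200 × 0.07 = 67914 kJ
Species C: 67914 × 0.14 = 9507.96 kJ
Species D: 9507.96 × 0.13 = 1236.0348 kJ
Species E: 1236.0348 × 0.18 = 222.486264 kJ
Species F: 222.486264 × 0.14 = 31.14807696 kJ

31.1 kJ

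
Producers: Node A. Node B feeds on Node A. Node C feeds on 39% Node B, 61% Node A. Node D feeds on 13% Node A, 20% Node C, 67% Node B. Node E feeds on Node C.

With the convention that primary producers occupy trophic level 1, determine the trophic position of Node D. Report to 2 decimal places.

2.95

Node B: 1 + 1 = 2
Node C: 1 + (0.39×2 + 0.61×1) = 2.39
Node D: 1 + (0.13×1 + 0.2×2.39 + 0.67×2) = 2.948
Node E: 1 + 2.39 = 3.39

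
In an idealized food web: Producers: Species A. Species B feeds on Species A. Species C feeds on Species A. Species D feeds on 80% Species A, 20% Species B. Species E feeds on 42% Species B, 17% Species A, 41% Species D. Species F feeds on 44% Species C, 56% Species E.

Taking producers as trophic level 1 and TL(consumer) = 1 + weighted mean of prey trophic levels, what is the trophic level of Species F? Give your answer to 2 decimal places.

Species B: 1 + 1 = 2
Species C: 1 + 1 = 2
Species D: 1 + (0.8×1 + 0.2×2) = 2.2
Species E: 1 + (0.42×2 + 0.17×1 + 0.41×2.2) = 2.912
Species F: 1 + (0.44×2 + 0.56×2.912) = 3.51072

3.51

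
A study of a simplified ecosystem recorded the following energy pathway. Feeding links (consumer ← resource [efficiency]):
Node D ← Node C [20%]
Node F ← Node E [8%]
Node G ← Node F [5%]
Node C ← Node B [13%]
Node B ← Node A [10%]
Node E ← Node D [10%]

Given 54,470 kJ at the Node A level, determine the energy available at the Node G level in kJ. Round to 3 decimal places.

Node B: 54470 × 0.1 = 5447 kJ
Node C: 5447 × 0.13 = 708.11 kJ
Node D: 708.11 × 0.2 = 141.622 kJ
Node E: 141.622 × 0.1 = 14.1622 kJ
Node F: 14.1622 × 0.08 = 1.132976 kJ
Node G: 1.132976 × 0.05 = 0.0566488 kJ

0.057 kJ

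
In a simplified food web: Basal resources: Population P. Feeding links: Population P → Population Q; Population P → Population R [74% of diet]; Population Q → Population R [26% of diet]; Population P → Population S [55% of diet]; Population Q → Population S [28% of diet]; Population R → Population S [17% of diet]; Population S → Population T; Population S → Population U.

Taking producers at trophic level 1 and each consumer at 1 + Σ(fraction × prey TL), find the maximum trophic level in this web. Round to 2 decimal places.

Population Q: 1 + 1 = 2
Population R: 1 + (0.74×1 + 0.26×2) = 2.26
Population S: 1 + (0.55×1 + 0.28×2 + 0.17×2.26) = 2.4942
Population T: 1 + 2.4942 = 3.4942
Population U: 1 + 2.4942 = 3.4942

3.49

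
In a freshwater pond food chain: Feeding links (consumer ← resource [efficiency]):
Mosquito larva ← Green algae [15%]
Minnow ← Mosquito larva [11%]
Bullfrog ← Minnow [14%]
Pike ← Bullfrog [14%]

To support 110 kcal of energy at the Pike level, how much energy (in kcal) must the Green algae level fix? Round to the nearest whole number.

340136 kcal

Cumulative transfer efficiency: 0.15 × 0.11 × 0.14 × 0.14 = 0.0003234
Green algae energy = 110 / 0.0003234 = 340136 kcal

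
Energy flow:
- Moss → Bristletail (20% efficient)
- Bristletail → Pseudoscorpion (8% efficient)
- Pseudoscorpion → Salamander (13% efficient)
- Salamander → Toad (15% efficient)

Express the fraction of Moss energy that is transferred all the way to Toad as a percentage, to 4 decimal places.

0.0312%

Product of link efficiencies: 0.2 × 0.08 × 0.13 × 0.15 = 0.000312
As a percentage: 0.000312 × 100 = 0.0312%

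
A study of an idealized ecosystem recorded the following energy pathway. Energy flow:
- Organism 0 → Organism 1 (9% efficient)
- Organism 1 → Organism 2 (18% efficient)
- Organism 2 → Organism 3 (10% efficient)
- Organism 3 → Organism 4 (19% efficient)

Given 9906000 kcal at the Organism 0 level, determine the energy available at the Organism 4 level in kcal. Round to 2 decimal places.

Organism 1: 9906000 × 0.09 = 891540 kcal
Organism 2: 891540 × 0.18 = 160477.2 kcal
Organism 3: 160477.2 × 0.1 = 16047.72 kcal
Organism 4: 16047.72 × 0.19 = 3049.0668 kcal

3049.07 kcal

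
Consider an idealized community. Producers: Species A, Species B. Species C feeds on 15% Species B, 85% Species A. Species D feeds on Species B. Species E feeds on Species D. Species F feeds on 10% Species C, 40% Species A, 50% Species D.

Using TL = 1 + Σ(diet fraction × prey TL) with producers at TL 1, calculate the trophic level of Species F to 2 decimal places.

Species C: 1 + (0.15×1 + 0.85×1) = 2
Species D: 1 + 1 = 2
Species E: 1 + 2 = 3
Species F: 1 + (0.1×2 + 0.4×1 + 0.5×2) = 2.6

2.60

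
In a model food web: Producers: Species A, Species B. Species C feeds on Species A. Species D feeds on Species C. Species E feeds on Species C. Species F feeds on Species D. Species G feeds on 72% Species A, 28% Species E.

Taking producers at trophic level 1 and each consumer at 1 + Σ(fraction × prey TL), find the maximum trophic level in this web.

4

Species C: 1 + 1 = 2
Species D: 1 + 2 = 3
Species E: 1 + 2 = 3
Species F: 1 + 3 = 4
Species G: 1 + (0.72×1 + 0.28×3) = 2.56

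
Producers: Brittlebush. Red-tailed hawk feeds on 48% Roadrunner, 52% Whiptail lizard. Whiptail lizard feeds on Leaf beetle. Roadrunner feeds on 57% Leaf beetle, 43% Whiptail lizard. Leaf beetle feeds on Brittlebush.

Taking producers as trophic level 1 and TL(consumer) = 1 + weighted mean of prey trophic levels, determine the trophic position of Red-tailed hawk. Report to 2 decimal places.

4.21

Leaf beetle: 1 + 1 = 2
Whiptail lizard: 1 + 2 = 3
Roadrunner: 1 + (0.57×2 + 0.43×3) = 3.43
Red-tailed hawk: 1 + (0.48×3.43 + 0.52×3) = 4.2064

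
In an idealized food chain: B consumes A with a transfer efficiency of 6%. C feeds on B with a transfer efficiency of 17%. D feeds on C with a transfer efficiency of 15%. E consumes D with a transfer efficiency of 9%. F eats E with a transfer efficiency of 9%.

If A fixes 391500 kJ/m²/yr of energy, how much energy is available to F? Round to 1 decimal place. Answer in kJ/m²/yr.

B: 391500 × 0.06 = 23490 kJ/m²/yr
C: 23490 × 0.17 = 3993.3 kJ/m²/yr
D: 3993.3 × 0.15 = 598.995 kJ/m²/yr
E: 598.995 × 0.09 = 53.90955 kJ/m²/yr
F: 53.90955 × 0.09 = 4.8518595 kJ/m²/yr

4.9 kJ/m²/yr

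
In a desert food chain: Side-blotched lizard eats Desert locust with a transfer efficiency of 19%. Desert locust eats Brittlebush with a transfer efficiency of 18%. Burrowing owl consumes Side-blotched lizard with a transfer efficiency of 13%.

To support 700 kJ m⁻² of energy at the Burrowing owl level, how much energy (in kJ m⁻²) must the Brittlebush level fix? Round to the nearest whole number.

Cumulative transfer efficiency: 0.18 × 0.19 × 0.13 = 0.004446
Brittlebush energy = 700 / 0.004446 = 157445 kJ m⁻²

157445 kJ m⁻²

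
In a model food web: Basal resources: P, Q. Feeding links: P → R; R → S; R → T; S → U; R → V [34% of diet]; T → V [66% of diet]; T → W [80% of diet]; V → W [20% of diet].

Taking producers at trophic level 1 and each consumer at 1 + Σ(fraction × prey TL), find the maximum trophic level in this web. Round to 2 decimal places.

4.13

R: 1 + 1 = 2
S: 1 + 2 = 3
T: 1 + 2 = 3
U: 1 + 3 = 4
V: 1 + (0.34×2 + 0.66×3) = 3.66
W: 1 + (0.8×3 + 0.2×3.66) = 4.132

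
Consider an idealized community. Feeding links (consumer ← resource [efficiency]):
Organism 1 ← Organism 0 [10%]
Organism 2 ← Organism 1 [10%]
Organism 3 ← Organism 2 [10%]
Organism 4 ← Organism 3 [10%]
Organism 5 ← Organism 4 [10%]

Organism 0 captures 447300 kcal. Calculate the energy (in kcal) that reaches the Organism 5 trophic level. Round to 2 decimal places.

4.47 kcal

Organism 1: 447300 × 0.1 = 44730 kcal
Organism 2: 44730 × 0.1 = 4473 kcal
Organism 3: 4473 × 0.1 = 447.3 kcal
Organism 4: 447.3 × 0.1 = 44.73 kcal
Organism 5: 44.73 × 0.1 = 4.473 kcal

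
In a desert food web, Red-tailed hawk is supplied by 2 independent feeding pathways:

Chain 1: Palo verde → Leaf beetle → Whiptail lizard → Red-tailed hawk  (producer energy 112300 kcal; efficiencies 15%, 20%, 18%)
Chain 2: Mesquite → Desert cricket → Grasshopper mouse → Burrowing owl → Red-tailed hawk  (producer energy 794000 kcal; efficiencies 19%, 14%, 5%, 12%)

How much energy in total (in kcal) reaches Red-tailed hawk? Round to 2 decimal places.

733.14 kcal

Chain 1: 112300 × 0.15 × 0.2 × 0.18 = 606.42 kcal
Chain 2: 794000 × 0.19 × 0.14 × 0.05 × 0.12 = 126.7224 kcal
Total at Red-tailed hawk: 606.42 + 126.7224 = 733.1424 kcal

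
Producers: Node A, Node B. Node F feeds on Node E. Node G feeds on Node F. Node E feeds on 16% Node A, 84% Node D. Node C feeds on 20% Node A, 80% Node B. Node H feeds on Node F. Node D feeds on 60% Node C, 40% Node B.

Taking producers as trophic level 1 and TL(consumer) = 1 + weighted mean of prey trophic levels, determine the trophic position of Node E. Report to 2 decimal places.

3.34

Node C: 1 + (0.2×1 + 0.8×1) = 2
Node D: 1 + (0.6×2 + 0.4×1) = 2.6
Node E: 1 + (0.16×1 + 0.84×2.6) = 3.344
Node F: 1 + 3.344 = 4.344
Node G: 1 + 4.344 = 5.344
Node H: 1 + 4.344 = 5.344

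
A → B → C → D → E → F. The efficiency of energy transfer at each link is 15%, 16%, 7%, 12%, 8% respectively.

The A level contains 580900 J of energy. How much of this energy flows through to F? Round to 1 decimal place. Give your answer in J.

B: 580900 × 0.15 = 87135 J
C: 87135 × 0.16 = 13941.6 J
D: 13941.6 × 0.07 = 975.912 J
E: 975.912 × 0.12 = 117.10944 J
F: 117.10944 × 0.08 = 9.3687552 J

9.4 J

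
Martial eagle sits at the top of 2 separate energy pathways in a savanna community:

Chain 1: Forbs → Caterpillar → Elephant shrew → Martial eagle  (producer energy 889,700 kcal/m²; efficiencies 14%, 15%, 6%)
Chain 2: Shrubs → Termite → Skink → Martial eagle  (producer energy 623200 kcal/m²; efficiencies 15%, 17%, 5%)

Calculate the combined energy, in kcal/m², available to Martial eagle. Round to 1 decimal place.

1915.6 kcal/m²

Chain 1: 889700 × 0.14 × 0.15 × 0.06 = 1121.022 kcal/m²
Chain 2: 623200 × 0.15 × 0.17 × 0.05 = 794.58 kcal/m²
Total at Martial eagle: 1121.022 + 794.58 = 1915.602 kcal/m²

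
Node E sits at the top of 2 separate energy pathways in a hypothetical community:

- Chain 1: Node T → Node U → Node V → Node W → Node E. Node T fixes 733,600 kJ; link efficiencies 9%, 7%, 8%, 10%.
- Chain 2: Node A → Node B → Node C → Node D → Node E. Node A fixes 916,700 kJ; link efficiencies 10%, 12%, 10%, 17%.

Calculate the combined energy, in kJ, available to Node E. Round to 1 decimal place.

Chain 1: 733600 × 0.09 × 0.07 × 0.08 × 0.1 = 36.97344 kJ
Chain 2: 916700 × 0.1 × 0.12 × 0.1 × 0.17 = 187.0068 kJ
Total at Node E: 36.97344 + 187.0068 = 223.98024 kJ

224.0 kJ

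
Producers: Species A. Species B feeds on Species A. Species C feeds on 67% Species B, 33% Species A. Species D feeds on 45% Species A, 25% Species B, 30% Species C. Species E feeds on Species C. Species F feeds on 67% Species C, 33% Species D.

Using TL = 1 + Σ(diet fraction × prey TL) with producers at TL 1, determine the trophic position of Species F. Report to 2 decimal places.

3.70

Species B: 1 + 1 = 2
Species C: 1 + (0.67×2 + 0.33×1) = 2.67
Species D: 1 + (0.45×1 + 0.25×2 + 0.3×2.67) = 2.751
Species E: 1 + 2.67 = 3.67
Species F: 1 + (0.67×2.67 + 0.33×2.751) = 3.69673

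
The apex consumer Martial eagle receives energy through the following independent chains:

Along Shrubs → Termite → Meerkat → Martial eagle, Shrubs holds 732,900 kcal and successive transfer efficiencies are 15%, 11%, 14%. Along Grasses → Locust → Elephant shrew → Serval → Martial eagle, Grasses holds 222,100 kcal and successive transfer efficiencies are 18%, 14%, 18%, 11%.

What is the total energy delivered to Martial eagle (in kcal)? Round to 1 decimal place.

1803.8 kcal

Via Shrubs: 732900 × 0.15 × 0.11 × 0.14 = 1692.999 kcal
Via Grasses: 222100 × 0.18 × 0.14 × 0.18 × 0.11 = 110.819016 kcal
Total at Martial eagle: 1692.999 + 110.819016 = 1803.818016 kcal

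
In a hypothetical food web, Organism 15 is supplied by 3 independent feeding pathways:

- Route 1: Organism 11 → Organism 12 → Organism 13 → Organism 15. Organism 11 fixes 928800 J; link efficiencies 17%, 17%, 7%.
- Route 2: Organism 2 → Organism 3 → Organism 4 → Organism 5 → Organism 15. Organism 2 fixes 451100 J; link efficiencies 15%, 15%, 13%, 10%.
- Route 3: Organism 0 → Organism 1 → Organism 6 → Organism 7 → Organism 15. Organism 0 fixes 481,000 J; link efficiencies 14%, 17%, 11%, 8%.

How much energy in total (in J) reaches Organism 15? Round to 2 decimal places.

Route 1: 928800 × 0.17 × 0.17 × 0.07 = 1878.9624 J
Route 2: 451100 × 0.15 × 0.15 × 0.13 × 0.1 = 131.94675 J
Route 3: 481000 × 0.14 × 0.17 × 0.11 × 0.08 = 100.74064 J
Total at Organism 15: 1878.9624 + 131.94675 + 100.74064 = 2111.64979 J

2111.65 J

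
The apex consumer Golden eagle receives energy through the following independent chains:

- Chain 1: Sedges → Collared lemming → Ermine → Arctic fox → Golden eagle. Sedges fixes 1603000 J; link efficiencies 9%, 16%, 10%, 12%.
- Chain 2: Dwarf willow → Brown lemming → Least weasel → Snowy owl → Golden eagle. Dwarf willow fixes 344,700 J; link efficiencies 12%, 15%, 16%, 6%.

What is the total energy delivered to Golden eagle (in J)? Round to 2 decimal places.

336.56 J

Chain 1: 1603000 × 0.09 × 0.16 × 0.1 × 0.12 = 276.9984 J
Chain 2: 344700 × 0.12 × 0.15 × 0.16 × 0.06 = 59.56416 J
Total at Golden eagle: 276.9984 + 59.56416 = 336.56256 J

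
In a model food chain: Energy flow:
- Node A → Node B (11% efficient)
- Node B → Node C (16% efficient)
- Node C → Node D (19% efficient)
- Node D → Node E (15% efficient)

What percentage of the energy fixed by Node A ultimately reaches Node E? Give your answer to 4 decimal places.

Product of link efficiencies: 0.11 × 0.16 × 0.19 × 0.15 = 0.0005016
As a percentage: 0.0005016 × 100 = 0.0502%

0.0502%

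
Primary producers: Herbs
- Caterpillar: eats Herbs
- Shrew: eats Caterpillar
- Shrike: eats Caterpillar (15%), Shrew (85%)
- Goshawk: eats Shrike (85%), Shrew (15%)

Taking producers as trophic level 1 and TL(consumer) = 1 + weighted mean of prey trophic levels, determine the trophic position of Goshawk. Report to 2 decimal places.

4.72

Caterpillar: 1 + 1 = 2
Shrew: 1 + 2 = 3
Shrike: 1 + (0.15×2 + 0.85×3) = 3.85
Goshawk: 1 + (0.85×3.85 + 0.15×3) = 4.7225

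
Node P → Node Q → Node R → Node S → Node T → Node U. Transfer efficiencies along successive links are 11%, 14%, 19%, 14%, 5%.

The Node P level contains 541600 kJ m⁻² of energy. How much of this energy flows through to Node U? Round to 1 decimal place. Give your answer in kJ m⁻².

11.1 kJ m⁻²

Node Q: 541600 × 0.11 = 59576 kJ m⁻²
Node R: 59576 × 0.14 = 8340.64 kJ m⁻²
Node S: 8340.64 × 0.19 = 1584.7216 kJ m⁻²
Node T: 1584.7216 × 0.14 = 221.861024 kJ m⁻²
Node U: 221.861024 × 0.05 = 11.0930512 kJ m⁻²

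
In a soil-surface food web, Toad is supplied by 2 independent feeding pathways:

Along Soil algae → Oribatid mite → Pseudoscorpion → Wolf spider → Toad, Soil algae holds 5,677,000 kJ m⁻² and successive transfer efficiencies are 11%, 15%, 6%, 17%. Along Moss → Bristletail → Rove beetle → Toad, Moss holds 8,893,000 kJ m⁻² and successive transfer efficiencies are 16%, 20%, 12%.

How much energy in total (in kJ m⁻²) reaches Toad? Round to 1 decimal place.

35104.6 kJ m⁻²

Via Soil algae: 5677000 × 0.11 × 0.15 × 0.06 × 0.17 = 955.4391 kJ m⁻²
Via Moss: 8893000 × 0.16 × 0.2 × 0.12 = 34149.12 kJ m⁻²
Total at Toad: 955.4391 + 34149.12 = 35104.5591 kJ m⁻²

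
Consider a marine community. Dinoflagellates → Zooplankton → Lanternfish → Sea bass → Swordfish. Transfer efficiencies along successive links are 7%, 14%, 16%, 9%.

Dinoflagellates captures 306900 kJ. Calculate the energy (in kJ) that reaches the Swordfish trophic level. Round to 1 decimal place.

43.3 kJ

Zooplankton: 306900 × 0.07 = 21483 kJ
Lanternfish: 21483 × 0.14 = 3007.62 kJ
Sea bass: 3007.62 × 0.16 = 481.2192 kJ
Swordfish: 481.2192 × 0.09 = 43.309728 kJ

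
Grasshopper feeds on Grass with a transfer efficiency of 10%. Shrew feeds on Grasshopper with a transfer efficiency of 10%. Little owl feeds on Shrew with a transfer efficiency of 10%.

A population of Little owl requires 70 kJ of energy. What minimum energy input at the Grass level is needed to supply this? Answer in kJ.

Cumulative transfer efficiency: 0.1 × 0.1 × 0.1 = 0.001
Grass energy = 70 / 0.001 = 70000 kJ

70000 kJ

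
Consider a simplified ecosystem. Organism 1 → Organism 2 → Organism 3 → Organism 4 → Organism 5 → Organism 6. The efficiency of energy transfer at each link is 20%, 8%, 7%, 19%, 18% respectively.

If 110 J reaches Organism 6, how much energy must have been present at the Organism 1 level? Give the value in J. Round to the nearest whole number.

Cumulative transfer efficiency: 0.2 × 0.08 × 0.07 × 0.19 × 0.18 = 0.000038304
Organism 1 energy = 110 / 0.000038304 = 2871763 J

2871763 J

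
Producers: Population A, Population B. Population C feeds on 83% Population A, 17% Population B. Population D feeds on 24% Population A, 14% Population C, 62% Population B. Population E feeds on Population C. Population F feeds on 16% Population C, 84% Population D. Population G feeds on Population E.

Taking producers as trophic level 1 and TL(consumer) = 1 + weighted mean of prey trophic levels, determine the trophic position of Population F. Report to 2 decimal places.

Population C: 1 + (0.83×1 + 0.17×1) = 2
Population D: 1 + (0.24×1 + 0.14×2 + 0.62×1) = 2.14
Population E: 1 + 2 = 3
Population F: 1 + (0.16×2 + 0.84×2.14) = 3.1176
Population G: 1 + 3 = 4

3.12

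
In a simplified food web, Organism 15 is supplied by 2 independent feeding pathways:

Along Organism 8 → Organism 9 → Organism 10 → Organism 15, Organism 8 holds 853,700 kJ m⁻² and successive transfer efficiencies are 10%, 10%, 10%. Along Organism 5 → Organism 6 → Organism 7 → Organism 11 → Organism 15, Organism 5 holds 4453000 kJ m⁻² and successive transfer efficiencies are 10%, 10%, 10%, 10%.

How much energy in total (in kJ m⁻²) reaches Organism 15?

1299 kJ m⁻²

Via Organism 8: 853700 × 0.1 × 0.1 × 0.1 = 853.7 kJ m⁻²
Via Organism 5: 4453000 × 0.1 × 0.1 × 0.1 × 0.1 = 445.3 kJ m⁻²
Total at Organism 15: 853.7 + 445.3 = 1299 kJ m⁻²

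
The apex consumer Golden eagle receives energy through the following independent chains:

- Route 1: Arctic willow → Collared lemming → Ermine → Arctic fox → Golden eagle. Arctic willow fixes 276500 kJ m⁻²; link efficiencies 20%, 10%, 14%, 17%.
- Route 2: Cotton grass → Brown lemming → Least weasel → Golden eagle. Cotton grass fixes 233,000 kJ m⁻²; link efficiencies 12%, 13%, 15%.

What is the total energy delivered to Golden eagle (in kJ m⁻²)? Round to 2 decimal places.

Route 1: 276500 × 0.2 × 0.1 × 0.14 × 0.17 = 131.614 kJ m⁻²
Route 2: 233000 × 0.12 × 0.13 × 0.15 = 545.22 kJ m⁻²
Total at Golden eagle: 131.614 + 545.22 = 676.834 kJ m⁻²

676.83 kJ m⁻²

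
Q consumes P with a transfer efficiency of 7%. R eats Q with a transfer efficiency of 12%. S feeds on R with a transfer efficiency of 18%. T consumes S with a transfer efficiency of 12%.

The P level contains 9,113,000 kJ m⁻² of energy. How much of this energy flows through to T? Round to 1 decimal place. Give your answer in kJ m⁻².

Q: 9113000 × 0.07 = 637910 kJ m⁻²
R: 637910 × 0.12 = 76549.2 kJ m⁻²
S: 76549.2 × 0.18 = 13778.856 kJ m⁻²
T: 13778.856 × 0.12 = 1653.46272 kJ m⁻²

1653.5 kJ m⁻²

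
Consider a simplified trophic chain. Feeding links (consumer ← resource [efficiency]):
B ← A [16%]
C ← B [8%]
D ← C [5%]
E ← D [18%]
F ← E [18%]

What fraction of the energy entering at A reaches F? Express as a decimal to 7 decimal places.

Product of link efficiencies: 0.16 × 0.08 × 0.05 × 0.18 × 0.18 = 0.000020736

0.0000207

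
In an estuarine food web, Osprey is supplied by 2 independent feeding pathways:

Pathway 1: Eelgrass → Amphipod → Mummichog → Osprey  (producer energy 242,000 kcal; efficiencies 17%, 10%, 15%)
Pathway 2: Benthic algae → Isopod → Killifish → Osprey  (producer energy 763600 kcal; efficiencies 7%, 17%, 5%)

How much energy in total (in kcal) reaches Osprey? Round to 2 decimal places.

Pathway 1: 242000 × 0.17 × 0.1 × 0.15 = 617.1 kcal
Pathway 2: 763600 × 0.07 × 0.17 × 0.05 = 454.342 kcal
Total at Osprey: 617.1 + 454.342 = 1071.442 kcal

1071.44 kcal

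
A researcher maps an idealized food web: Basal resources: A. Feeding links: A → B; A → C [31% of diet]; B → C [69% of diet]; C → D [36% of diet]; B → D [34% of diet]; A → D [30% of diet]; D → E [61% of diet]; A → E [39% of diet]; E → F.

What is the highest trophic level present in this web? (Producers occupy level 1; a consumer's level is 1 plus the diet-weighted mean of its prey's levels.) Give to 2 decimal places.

4.19

B: 1 + 1 = 2
C: 1 + (0.31×1 + 0.69×2) = 2.69
D: 1 + (0.36×2.69 + 0.34×2 + 0.3×1) = 2.9484
E: 1 + (0.61×2.9484 + 0.39×1) = 3.188524
F: 1 + 3.188524 = 4.188524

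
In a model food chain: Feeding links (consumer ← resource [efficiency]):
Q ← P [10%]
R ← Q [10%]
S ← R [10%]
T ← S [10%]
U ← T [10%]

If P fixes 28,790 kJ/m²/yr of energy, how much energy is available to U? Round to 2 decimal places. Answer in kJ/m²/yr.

Q: 28790 × 0.1 = 2879 kJ/m²/yr
R: 2879 × 0.1 = 287.9 kJ/m²/yr
S: 287.9 × 0.1 = 28.79 kJ/m²/yr
T: 28.79 × 0.1 = 2.879 kJ/m²/yr
U: 2.879 × 0.1 = 0.2879 kJ/m²/yr

0.29 kJ/m²/yr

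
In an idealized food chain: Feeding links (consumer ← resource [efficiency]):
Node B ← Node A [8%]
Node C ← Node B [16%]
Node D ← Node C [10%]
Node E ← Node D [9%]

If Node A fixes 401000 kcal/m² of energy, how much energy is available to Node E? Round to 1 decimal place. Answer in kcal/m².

46.2 kcal/m²

Node B: 401000 × 0.08 = 32080 kcal/m²
Node C: 32080 × 0.16 = 5132.8 kcal/m²
Node D: 5132.8 × 0.1 = 513.28 kcal/m²
Node E: 513.28 × 0.09 = 46.1952 kcal/m²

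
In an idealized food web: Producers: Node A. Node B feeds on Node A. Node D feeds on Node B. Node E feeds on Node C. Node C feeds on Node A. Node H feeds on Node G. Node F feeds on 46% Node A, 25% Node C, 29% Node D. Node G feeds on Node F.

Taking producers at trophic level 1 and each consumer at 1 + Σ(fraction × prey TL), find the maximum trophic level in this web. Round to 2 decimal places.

Node B: 1 + 1 = 2
Node C: 1 + 1 = 2
Node D: 1 + 2 = 3
Node E: 1 + 2 = 3
Node F: 1 + (0.46×1 + 0.25×2 + 0.29×3) = 2.83
Node G: 1 + 2.83 = 3.83
Node H: 1 + 3.83 = 4.83

4.83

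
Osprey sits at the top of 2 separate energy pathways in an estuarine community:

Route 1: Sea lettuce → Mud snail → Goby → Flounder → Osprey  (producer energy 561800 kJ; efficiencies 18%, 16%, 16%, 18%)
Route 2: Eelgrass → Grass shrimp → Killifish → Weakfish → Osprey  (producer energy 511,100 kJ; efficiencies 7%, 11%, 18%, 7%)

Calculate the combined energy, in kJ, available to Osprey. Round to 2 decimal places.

Route 1: 561800 × 0.18 × 0.16 × 0.16 × 0.18 = 465.979392 kJ
Route 2: 511100 × 0.07 × 0.11 × 0.18 × 0.07 = 49.586922 kJ
Total at Osprey: 465.979392 + 49.586922 = 515.566314 kJ

515.57 kJ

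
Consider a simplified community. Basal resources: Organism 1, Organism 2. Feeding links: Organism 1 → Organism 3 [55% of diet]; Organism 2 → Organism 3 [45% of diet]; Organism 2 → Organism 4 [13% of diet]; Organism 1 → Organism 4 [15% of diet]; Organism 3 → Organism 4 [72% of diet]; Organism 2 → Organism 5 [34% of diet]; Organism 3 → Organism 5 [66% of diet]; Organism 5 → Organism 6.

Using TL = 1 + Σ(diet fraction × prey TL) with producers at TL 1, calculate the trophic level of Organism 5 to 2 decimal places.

2.66

Organism 3: 1 + (0.55×1 + 0.45×1) = 2
Organism 4: 1 + (0.13×1 + 0.15×1 + 0.72×2) = 2.72
Organism 5: 1 + (0.34×1 + 0.66×2) = 2.66
Organism 6: 1 + 2.66 = 3.66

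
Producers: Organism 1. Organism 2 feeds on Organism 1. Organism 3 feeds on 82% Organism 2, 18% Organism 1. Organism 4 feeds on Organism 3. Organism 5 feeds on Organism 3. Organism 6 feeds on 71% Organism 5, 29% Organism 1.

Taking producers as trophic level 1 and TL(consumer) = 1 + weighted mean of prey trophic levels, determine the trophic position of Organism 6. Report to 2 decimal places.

Organism 2: 1 + 1 = 2
Organism 3: 1 + (0.82×2 + 0.18×1) = 2.82
Organism 4: 1 + 2.82 = 3.82
Organism 5: 1 + 2.82 = 3.82
Organism 6: 1 + (0.71×3.82 + 0.29×1) = 4.0022

4.00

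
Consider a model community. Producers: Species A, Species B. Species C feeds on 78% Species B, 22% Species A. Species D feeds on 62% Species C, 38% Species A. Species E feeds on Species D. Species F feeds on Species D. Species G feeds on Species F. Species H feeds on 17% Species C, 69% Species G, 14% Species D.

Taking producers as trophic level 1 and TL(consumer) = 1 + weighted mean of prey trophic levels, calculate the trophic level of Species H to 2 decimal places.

4.89

Species C: 1 + (0.78×1 + 0.22×1) = 2
Species D: 1 + (0.62×2 + 0.38×1) = 2.62
Species E: 1 + 2.62 = 3.62
Species F: 1 + 2.62 = 3.62
Species G: 1 + 3.62 = 4.62
Species H: 1 + (0.17×2 + 0.69×4.62 + 0.14×2.62) = 4.8946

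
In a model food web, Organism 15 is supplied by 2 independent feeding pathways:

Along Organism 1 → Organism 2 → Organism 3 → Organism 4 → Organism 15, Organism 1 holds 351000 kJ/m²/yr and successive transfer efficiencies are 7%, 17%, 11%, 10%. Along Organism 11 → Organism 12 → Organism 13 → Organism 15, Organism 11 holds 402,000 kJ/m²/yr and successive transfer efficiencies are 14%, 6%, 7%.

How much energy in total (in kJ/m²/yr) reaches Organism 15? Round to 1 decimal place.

Via Organism 1: 351000 × 0.07 × 0.17 × 0.11 × 0.1 = 45.9459 kJ/m²/yr
Via Organism 11: 402000 × 0.14 × 0.06 × 0.07 = 236.376 kJ/m²/yr
Total at Organism 15: 45.9459 + 236.376 = 282.3219 kJ/m²/yr

282.3 kJ/m²/yr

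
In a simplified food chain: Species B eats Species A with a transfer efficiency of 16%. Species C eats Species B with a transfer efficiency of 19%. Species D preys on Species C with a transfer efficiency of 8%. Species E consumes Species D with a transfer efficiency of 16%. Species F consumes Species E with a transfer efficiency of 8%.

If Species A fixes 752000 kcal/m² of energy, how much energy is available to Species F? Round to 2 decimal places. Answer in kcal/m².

23.41 kcal/m²

Species B: 752000 × 0.16 = 120320 kcal/m²
Species C: 120320 × 0.19 = 22860.8 kcal/m²
Species D: 22860.8 × 0.08 = 1828.864 kcal/m²
Species E: 1828.864 × 0.16 = 292.61824 kcal/m²
Species F: 292.61824 × 0.08 = 23.4094592 kcal/m²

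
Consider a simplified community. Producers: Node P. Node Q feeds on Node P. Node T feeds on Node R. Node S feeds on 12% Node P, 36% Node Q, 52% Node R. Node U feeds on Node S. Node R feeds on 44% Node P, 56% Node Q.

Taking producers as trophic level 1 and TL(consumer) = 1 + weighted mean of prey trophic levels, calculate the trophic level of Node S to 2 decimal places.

Node Q: 1 + 1 = 2
Node R: 1 + (0.44×1 + 0.56×2) = 2.56
Node S: 1 + (0.12×1 + 0.36×2 + 0.52×2.56) = 3.1712
Node T: 1 + 2.56 = 3.56
Node U: 1 + 3.1712 = 4.1712

3.17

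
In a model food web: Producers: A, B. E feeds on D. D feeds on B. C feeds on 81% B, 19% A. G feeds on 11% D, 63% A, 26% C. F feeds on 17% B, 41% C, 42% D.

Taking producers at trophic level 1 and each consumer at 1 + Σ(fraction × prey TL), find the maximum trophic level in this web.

3

C: 1 + (0.81×1 + 0.19×1) = 2
D: 1 + 1 = 2
E: 1 + 2 = 3
F: 1 + (0.17×1 + 0.41×2 + 0.42×2) = 2.83
G: 1 + (0.11×2 + 0.63×1 + 0.26×2) = 2.37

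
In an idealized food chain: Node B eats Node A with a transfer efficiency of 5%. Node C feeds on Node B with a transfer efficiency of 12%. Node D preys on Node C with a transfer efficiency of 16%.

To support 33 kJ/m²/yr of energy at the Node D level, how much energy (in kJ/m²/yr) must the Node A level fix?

Cumulative transfer efficiency: 0.05 × 0.12 × 0.16 = 0.00096
Node A energy = 33 / 0.00096 = 34375 kJ/m²/yr

34375 kJ/m²/yr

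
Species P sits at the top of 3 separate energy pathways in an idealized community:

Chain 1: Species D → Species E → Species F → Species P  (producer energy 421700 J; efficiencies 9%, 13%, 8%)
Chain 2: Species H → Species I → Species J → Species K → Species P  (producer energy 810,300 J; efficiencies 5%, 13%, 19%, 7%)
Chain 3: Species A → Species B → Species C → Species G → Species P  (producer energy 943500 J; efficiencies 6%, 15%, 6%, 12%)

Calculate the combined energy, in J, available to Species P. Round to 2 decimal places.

525.90 J

Chain 1: 421700 × 0.09 × 0.13 × 0.08 = 394.7112 J
Chain 2: 810300 × 0.05 × 0.13 × 0.19 × 0.07 = 70.050435 J
Chain 3: 943500 × 0.06 × 0.15 × 0.06 × 0.12 = 61.1388 J
Total at Species P: 394.7112 + 70.050435 + 61.1388 = 525.900435 J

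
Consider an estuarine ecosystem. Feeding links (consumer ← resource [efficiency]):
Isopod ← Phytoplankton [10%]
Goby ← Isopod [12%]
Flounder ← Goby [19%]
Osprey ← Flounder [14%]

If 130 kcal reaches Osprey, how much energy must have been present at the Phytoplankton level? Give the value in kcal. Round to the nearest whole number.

407268 kcal

Cumulative transfer efficiency: 0.1 × 0.12 × 0.19 × 0.14 = 0.0003192
Phytoplankton energy = 130 / 0.0003192 = 407268 kcal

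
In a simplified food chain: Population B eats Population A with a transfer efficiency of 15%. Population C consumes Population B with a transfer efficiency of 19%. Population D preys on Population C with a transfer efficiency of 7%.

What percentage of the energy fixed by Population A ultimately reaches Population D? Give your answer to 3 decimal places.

0.200%

Product of link efficiencies: 0.15 × 0.19 × 0.07 = 0.001995
As a percentage: 0.001995 × 100 = 0.200%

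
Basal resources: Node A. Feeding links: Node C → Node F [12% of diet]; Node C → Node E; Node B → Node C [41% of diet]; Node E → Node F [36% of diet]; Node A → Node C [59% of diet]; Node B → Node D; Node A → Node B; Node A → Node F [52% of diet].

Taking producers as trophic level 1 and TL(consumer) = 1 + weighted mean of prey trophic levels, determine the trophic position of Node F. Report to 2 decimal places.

3.04

Node B: 1 + 1 = 2
Node C: 1 + (0.59×1 + 0.41×2) = 2.41
Node D: 1 + 2 = 3
Node E: 1 + 2.41 = 3.41
Node F: 1 + (0.52×1 + 0.12×2.41 + 0.36×3.41) = 3.0368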